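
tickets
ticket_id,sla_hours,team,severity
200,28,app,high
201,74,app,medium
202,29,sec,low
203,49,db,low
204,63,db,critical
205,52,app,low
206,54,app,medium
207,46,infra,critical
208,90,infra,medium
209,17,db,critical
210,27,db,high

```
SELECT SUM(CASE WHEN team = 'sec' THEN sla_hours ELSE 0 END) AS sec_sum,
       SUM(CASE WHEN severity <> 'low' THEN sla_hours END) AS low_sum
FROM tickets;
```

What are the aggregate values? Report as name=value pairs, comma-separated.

sec_sum=29, low_sum=399

[sec_sum: team = 'sec']
ticket_id=200: ✗
ticket_id=201: ✗
ticket_id=202: ✓ → 29
ticket_id=203: ✗
ticket_id=204: ✗
ticket_id=205: ✗
ticket_id=206: ✗
ticket_id=207: ✗
ticket_id=208: ✗
ticket_id=209: ✗
ticket_id=210: ✗
sec_sum = 29
—
[low_sum: severity <> 'low']
ticket_id=200: ✓ → 28
ticket_id=201: ✓ → 74
ticket_id=202: ✗
ticket_id=203: ✗
ticket_id=204: ✓ → 63
ticket_id=205: ✗
ticket_id=206: ✓ → 54
ticket_id=207: ✓ → 46
ticket_id=208: ✓ → 90
ticket_id=209: ✓ → 17
ticket_id=210: ✓ → 27
low_sum = 28 + 74 + 63 + 54 + 46 + 90 + 17 + 27 = 399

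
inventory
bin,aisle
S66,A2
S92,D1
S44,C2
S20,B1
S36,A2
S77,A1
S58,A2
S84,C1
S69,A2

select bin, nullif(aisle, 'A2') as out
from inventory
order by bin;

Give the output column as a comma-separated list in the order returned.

B1, NULL, C2, NULL, NULL, NULL, A1, C1, D1

bin=S20: aisle=B1 vs A2: differ → B1
bin=S36: aisle=A2 vs A2: equal → NULL
bin=S44: aisle=C2 vs A2: differ → C2
bin=S58: aisle=A2 vs A2: equal → NULL
bin=S66: aisle=A2 vs A2: equal → NULL
bin=S69: aisle=A2 vs A2: equal → NULL
bin=S77: aisle=A1 vs A2: differ → A1
bin=S84: aisle=C1 vs A2: differ → C1
bin=S92: aisle=D1 vs A2: differ → D1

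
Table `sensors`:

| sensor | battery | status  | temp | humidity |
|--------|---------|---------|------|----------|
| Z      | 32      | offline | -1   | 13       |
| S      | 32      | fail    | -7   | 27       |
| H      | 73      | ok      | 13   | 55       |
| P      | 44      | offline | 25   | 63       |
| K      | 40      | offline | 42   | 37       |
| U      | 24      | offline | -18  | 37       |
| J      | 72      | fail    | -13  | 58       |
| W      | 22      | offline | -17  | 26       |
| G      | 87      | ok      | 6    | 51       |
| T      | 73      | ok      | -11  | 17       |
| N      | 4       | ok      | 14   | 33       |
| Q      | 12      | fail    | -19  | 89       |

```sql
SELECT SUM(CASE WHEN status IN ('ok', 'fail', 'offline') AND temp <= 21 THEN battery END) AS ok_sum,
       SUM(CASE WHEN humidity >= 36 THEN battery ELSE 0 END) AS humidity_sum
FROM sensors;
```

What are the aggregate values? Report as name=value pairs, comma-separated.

[ok_sum: status IN ('ok', 'fail', 'offline') AND temp <= 21]
sensor=Z: ✓ → 32
sensor=S: ✓ → 32
sensor=H: ✓ → 73
sensor=P: ✗
sensor=K: ✗
sensor=U: ✓ → 24
sensor=J: ✓ → 72
sensor=W: ✓ → 22
sensor=G: ✓ → 87
sensor=T: ✓ → 73
sensor=N: ✓ → 4
sensor=Q: ✓ → 12
ok_sum = 32 + 32 + 73 + 24 + 72 + 22 + 87 + 73 + 4 + 12 = 431
—
[humidity_sum: humidity >= 36]
sensor=Z: ✗
sensor=S: ✗
sensor=H: ✓ → 73
sensor=P: ✓ → 44
sensor=K: ✓ → 40
sensor=U: ✓ → 24
sensor=J: ✓ → 72
sensor=W: ✗
sensor=G: ✓ → 87
sensor=T: ✗
sensor=N: ✗
sensor=Q: ✓ → 12
humidity_sum = 73 + 44 + 40 + 24 + 72 + 87 + 12 = 352

ok_sum=431, humidity_sum=352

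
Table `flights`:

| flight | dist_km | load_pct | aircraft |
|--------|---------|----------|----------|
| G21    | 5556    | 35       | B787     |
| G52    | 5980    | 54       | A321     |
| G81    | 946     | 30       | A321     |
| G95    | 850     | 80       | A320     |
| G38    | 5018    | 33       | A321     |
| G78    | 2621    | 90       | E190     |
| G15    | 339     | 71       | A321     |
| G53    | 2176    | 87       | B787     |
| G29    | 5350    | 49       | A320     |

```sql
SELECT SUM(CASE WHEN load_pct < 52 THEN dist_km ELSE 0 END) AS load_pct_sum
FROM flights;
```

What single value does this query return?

16870

flight=G21: ✓ → 5556
flight=G52: ✗
flight=G81: ✓ → 946
flight=G95: ✗
flight=G38: ✓ → 5018
flight=G78: ✗
flight=G15: ✗
flight=G53: ✗
flight=G29: ✓ → 5350
load_pct_sum = 5556 + 946 + 5018 + 5350 = 16870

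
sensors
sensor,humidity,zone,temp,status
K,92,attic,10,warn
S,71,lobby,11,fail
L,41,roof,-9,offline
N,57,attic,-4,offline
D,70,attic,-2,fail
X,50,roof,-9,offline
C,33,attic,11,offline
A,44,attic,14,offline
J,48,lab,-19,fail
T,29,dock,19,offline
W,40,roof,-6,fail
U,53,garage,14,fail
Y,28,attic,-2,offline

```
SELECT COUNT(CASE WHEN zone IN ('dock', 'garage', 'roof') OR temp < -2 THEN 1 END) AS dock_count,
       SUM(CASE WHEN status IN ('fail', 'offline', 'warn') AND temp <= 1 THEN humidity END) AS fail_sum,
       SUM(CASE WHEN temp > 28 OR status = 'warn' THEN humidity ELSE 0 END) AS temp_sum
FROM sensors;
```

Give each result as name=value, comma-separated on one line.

[dock_count: zone IN ('dock', 'garage', 'roof') OR temp < -2]
sensor=K: ✗
sensor=S: ✗
sensor=L: ✓ → 1
sensor=N: ✓ → 1
sensor=D: ✗
sensor=X: ✓ → 1
sensor=C: ✗
sensor=A: ✗
sensor=J: ✓ → 1
sensor=T: ✓ → 1
sensor=W: ✓ → 1
sensor=U: ✓ → 1
sensor=Y: ✗
dock_count = COUNT(1, 1, 1, 1, 1, 1, 1) = 7
—
[fail_sum: status IN ('fail', 'offline', 'warn') AND temp <= 1]
sensor=K: ✗
sensor=S: ✗
sensor=L: ✓ → 41
sensor=N: ✓ → 57
sensor=D: ✓ → 70
sensor=X: ✓ → 50
sensor=C: ✗
sensor=A: ✗
sensor=J: ✓ → 48
sensor=T: ✗
sensor=W: ✓ → 40
sensor=U: ✗
sensor=Y: ✓ → 28
fail_sum = 41 + 57 + 70 + 50 + 48 + 40 + 28 = 334
—
[temp_sum: temp > 28 OR status = 'warn']
sensor=K: ✓ → 92
sensor=S: ✗
sensor=L: ✗
sensor=N: ✗
sensor=D: ✗
sensor=X: ✗
sensor=C: ✗
sensor=A: ✗
sensor=J: ✗
sensor=T: ✗
sensor=W: ✗
sensor=U: ✗
sensor=Y: ✗
temp_sum = 92

dock_count=7, fail_sum=334, temp_sum=92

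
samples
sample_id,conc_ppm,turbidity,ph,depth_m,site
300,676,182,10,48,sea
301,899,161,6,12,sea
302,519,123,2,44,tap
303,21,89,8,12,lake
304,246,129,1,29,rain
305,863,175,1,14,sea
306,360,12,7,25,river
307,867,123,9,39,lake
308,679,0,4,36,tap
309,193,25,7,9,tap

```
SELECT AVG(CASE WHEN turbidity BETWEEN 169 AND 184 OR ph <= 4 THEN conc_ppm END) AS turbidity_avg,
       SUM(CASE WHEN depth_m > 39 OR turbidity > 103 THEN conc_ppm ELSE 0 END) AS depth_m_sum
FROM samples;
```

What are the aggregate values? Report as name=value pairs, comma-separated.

turbidity_avg=596.6, depth_m_sum=4070

[turbidity_avg: turbidity BETWEEN 169 AND 184 OR ph <= 4]
sample_id=300: ✓ → 676
sample_id=301: ✗
sample_id=302: ✓ → 519
sample_id=303: ✗
sample_id=304: ✓ → 246
sample_id=305: ✓ → 863
sample_id=306: ✗
sample_id=307: ✗
sample_id=308: ✓ → 679
sample_id=309: ✗
turbidity_avg = (676 + 519 + 246 + 863 + 679) / 5 = 596.6
—
[depth_m_sum: depth_m > 39 OR turbidity > 103]
sample_id=300: ✓ → 676
sample_id=301: ✓ → 899
sample_id=302: ✓ → 519
sample_id=303: ✗
sample_id=304: ✓ → 246
sample_id=305: ✓ → 863
sample_id=306: ✗
sample_id=307: ✓ → 867
sample_id=308: ✗
sample_id=309: ✗
depth_m_sum = 676 + 899 + 519 + 246 + 863 + 867 = 4070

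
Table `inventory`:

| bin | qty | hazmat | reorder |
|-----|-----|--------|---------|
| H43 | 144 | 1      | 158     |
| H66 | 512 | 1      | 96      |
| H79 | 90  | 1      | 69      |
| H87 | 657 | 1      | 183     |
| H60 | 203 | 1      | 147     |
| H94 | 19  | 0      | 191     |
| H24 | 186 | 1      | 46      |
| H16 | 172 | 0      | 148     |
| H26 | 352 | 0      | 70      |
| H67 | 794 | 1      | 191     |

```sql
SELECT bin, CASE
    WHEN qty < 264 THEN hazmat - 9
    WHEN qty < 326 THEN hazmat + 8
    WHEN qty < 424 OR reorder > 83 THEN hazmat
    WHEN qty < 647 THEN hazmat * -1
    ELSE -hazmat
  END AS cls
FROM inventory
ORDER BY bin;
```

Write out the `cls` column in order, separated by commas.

bin=H16: qty < 264 → -9
bin=H24: qty < 264 → -8
bin=H26: qty < 424 OR reorder > 83 → 0
bin=H43: qty < 264 → -8
bin=H60: qty < 264 → -8
bin=H66: qty < 424 OR reorder > 83 → 1
bin=H67: qty < 424 OR reorder > 83 → 1
bin=H79: qty < 264 → -8
bin=H87: qty < 424 OR reorder > 83 → 1
bin=H94: qty < 264 → -9

-9, -8, 0, -8, -8, 1, 1, -8, 1, -9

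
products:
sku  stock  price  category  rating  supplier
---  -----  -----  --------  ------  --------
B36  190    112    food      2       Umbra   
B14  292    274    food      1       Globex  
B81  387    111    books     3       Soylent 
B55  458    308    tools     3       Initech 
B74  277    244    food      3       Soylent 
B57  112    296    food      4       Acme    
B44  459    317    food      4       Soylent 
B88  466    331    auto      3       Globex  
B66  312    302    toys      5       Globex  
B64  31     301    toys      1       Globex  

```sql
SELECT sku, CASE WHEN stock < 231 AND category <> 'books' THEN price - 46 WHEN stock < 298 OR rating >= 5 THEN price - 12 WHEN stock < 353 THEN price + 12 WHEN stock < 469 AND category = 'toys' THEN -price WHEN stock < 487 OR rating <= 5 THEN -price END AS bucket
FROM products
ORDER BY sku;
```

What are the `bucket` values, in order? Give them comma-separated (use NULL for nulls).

262, 66, -317, -308, 250, 255, 290, 232, -111, -331

sku=B14: stock < 298 OR rating >= 5 → 262
sku=B36: stock < 231 AND category <> 'books' → 66
sku=B44: stock < 487 OR rating <= 5 → -317
sku=B55: stock < 487 OR rating <= 5 → -308
sku=B57: stock < 231 AND category <> 'books' → 250
sku=B64: stock < 231 AND category <> 'books' → 255
sku=B66: stock < 298 OR rating >= 5 → 290
sku=B74: stock < 298 OR rating >= 5 → 232
sku=B81: stock < 487 OR rating <= 5 → -111
sku=B88: stock < 487 OR rating <= 5 → -331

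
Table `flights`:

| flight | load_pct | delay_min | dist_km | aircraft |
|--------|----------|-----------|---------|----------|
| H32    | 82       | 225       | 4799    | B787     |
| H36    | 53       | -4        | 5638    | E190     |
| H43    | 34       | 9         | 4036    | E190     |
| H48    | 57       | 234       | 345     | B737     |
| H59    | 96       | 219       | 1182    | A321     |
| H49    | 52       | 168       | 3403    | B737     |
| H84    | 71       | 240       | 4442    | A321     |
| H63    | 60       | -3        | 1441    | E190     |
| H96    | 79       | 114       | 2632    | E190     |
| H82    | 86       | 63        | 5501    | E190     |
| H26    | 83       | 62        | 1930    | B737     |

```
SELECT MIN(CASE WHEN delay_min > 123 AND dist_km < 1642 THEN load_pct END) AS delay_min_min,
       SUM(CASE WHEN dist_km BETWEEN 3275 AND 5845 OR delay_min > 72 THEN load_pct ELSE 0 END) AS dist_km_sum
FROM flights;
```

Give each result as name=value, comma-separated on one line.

[delay_min_min: delay_min > 123 AND dist_km < 1642]
flight=H32: ✗
flight=H36: ✗
flight=H43: ✗
flight=H48: ✓ → 57
flight=H59: ✓ → 96
flight=H49: ✗
flight=H84: ✗
flight=H63: ✗
flight=H96: ✗
flight=H82: ✗
flight=H26: ✗
delay_min_min = MIN(57, 96) = 57
—
[dist_km_sum: dist_km BETWEEN 3275 AND 5845 OR delay_min > 72]
flight=H32: ✓ → 82
flight=H36: ✓ → 53
flight=H43: ✓ → 34
flight=H48: ✓ → 57
flight=H59: ✓ → 96
flight=H49: ✓ → 52
flight=H84: ✓ → 71
flight=H63: ✗
flight=H96: ✓ → 79
flight=H82: ✓ → 86
flight=H26: ✗
dist_km_sum = 82 + 53 + 34 + 57 + 96 + 52 + 71 + 79 + 86 = 610

delay_min_min=57, dist_km_sum=610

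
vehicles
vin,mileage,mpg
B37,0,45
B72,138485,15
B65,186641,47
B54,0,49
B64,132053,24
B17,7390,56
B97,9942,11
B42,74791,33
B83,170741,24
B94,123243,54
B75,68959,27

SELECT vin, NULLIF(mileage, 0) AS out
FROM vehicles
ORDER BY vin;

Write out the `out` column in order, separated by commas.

vin=B17: mileage=7390 vs 0: differ → 7390
vin=B37: mileage=0 vs 0: equal → NULL
vin=B42: mileage=74791 vs 0: differ → 74791
vin=B54: mileage=0 vs 0: equal → NULL
vin=B64: mileage=132053 vs 0: differ → 132053
vin=B65: mileage=186641 vs 0: differ → 186641
vin=B72: mileage=138485 vs 0: differ → 138485
vin=B75: mileage=68959 vs 0: differ → 68959
vin=B83: mileage=170741 vs 0: differ → 170741
vin=B94: mileage=123243 vs 0: differ → 123243
vin=B97: mileage=9942 vs 0: differ → 9942

7390, NULL, 74791, NULL, 132053, 186641, 138485, 68959, 170741, 123243, 9942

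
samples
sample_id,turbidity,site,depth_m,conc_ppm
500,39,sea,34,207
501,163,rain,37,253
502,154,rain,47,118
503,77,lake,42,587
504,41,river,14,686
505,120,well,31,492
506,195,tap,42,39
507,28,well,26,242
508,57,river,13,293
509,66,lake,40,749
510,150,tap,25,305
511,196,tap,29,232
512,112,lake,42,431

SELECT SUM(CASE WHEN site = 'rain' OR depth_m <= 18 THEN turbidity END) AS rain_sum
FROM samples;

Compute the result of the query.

415

sample_id=500: ✗
sample_id=501: ✓ → 163
sample_id=502: ✓ → 154
sample_id=503: ✗
sample_id=504: ✓ → 41
sample_id=505: ✗
sample_id=506: ✗
sample_id=507: ✗
sample_id=508: ✓ → 57
sample_id=509: ✗
sample_id=510: ✗
sample_id=511: ✗
sample_id=512: ✗
rain_sum = 163 + 154 + 41 + 57 = 415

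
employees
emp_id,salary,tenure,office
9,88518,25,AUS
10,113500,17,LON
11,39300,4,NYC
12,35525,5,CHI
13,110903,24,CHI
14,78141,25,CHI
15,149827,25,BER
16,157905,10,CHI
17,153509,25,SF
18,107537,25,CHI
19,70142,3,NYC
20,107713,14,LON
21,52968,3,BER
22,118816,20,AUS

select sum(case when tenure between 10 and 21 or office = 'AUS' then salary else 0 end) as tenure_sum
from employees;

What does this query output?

emp_id=9: ✓ → 88518
emp_id=10: ✓ → 113500
emp_id=11: ✗
emp_id=12: ✗
emp_id=13: ✗
emp_id=14: ✗
emp_id=15: ✗
emp_id=16: ✓ → 157905
emp_id=17: ✗
emp_id=18: ✗
emp_id=19: ✗
emp_id=20: ✓ → 107713
emp_id=21: ✗
emp_id=22: ✓ → 118816
tenure_sum = 88518 + 113500 + 157905 + 107713 + 118816 = 586452

586452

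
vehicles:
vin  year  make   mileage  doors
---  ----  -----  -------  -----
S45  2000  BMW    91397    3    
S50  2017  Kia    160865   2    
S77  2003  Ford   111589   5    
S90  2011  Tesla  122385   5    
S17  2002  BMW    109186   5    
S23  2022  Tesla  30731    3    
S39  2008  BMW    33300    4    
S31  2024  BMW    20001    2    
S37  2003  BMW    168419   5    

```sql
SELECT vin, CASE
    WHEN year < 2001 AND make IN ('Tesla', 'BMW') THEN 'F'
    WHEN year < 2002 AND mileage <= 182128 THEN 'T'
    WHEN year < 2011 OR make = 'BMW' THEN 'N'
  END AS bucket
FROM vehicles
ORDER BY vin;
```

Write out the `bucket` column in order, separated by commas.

vin=S17: year < 2011 OR make = 'BMW' → N
vin=S23: (no match → NULL) → NULL
vin=S31: year < 2011 OR make = 'BMW' → N
vin=S37: year < 2011 OR make = 'BMW' → N
vin=S39: year < 2011 OR make = 'BMW' → N
vin=S45: year < 2001 AND make IN ('Tesla', 'BMW') → F
vin=S50: (no match → NULL) → NULL
vin=S77: year < 2011 OR make = 'BMW' → N
vin=S90: (no match → NULL) → NULL

N, NULL, N, N, N, F, NULL, N, NULL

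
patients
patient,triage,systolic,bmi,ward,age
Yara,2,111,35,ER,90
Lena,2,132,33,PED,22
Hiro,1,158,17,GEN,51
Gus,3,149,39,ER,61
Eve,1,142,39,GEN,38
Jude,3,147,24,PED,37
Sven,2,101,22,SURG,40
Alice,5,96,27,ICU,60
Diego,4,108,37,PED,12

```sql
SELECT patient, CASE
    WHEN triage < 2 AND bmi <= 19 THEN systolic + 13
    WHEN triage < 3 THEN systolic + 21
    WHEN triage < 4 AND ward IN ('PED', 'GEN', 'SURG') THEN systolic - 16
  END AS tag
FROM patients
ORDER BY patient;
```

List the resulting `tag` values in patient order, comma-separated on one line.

patient=Alice: (no match → NULL) → NULL
patient=Diego: (no match → NULL) → NULL
patient=Eve: triage < 3 → 163
patient=Gus: (no match → NULL) → NULL
patient=Hiro: triage < 2 AND bmi <= 19 → 171
patient=Jude: triage < 4 AND ward IN ('PED', 'GEN', 'SURG') → 131
patient=Lena: triage < 3 → 153
patient=Sven: triage < 3 → 122
patient=Yara: triage < 3 → 132

NULL, NULL, 163, NULL, 171, 131, 153, 122, 132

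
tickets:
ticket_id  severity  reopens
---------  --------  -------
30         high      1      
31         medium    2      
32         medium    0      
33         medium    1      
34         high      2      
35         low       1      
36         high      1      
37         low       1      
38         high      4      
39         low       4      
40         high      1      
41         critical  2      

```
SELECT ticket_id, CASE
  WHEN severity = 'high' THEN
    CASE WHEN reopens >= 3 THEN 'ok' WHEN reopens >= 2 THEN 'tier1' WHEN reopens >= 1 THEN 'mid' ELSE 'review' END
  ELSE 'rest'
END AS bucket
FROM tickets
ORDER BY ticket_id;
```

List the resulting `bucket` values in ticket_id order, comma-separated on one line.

mid, rest, rest, rest, tier1, rest, mid, rest, ok, rest, mid, rest

ticket_id=30: severity='high' → inner[reopens >= 1] → mid
ticket_id=31: severity='medium' → outer ELSE → rest
ticket_id=32: severity='medium' → outer ELSE → rest
ticket_id=33: severity='medium' → outer ELSE → rest
ticket_id=34: severity='high' → inner[reopens >= 2] → tier1
ticket_id=35: severity='low' → outer ELSE → rest
ticket_id=36: severity='high' → inner[reopens >= 1] → mid
ticket_id=37: severity='low' → outer ELSE → rest
ticket_id=38: severity='high' → inner[reopens >= 3] → ok
ticket_id=39: severity='low' → outer ELSE → rest
ticket_id=40: severity='high' → inner[reopens >= 1] → mid
ticket_id=41: severity='critical' → outer ELSE → rest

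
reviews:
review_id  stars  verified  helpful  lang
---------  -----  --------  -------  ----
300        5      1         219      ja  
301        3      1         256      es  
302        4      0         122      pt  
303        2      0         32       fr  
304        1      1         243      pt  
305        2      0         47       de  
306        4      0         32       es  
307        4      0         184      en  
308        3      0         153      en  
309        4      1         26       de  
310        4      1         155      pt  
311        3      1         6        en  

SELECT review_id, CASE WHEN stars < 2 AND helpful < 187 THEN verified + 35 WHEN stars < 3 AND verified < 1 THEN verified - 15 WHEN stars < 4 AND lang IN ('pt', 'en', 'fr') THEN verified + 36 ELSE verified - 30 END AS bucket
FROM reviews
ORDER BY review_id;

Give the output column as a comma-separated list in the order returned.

review_id=300: ELSE → -29
review_id=301: ELSE → -29
review_id=302: ELSE → -30
review_id=303: stars < 3 AND verified < 1 → -15
review_id=304: stars < 4 AND lang IN ('pt', 'en', 'fr') → 37
review_id=305: stars < 3 AND verified < 1 → -15
review_id=306: ELSE → -30
review_id=307: ELSE → -30
review_id=308: stars < 4 AND lang IN ('pt', 'en', 'fr') → 36
review_id=309: ELSE → -29
review_id=310: ELSE → -29
review_id=311: stars < 4 AND lang IN ('pt', 'en', 'fr') → 37

-29, -29, -30, -15, 37, -15, -30, -30, 36, -29, -29, 37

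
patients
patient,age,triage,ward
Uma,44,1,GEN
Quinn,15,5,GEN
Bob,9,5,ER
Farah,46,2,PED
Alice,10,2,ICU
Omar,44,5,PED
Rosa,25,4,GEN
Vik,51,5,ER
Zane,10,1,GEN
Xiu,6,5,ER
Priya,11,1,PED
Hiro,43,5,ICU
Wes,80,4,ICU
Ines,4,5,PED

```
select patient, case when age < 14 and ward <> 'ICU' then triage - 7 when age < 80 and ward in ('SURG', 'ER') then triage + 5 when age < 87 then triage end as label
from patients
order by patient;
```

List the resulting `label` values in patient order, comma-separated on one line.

patient=Alice: age < 87 → 2
patient=Bob: age < 14 and ward <> 'ICU' → -2
patient=Farah: age < 87 → 2
patient=Hiro: age < 87 → 5
patient=Ines: age < 14 and ward <> 'ICU' → -2
patient=Omar: age < 87 → 5
patient=Priya: age < 14 and ward <> 'ICU' → -6
patient=Quinn: age < 87 → 5
patient=Rosa: age < 87 → 4
patient=Uma: age < 87 → 1
patient=Vik: age < 80 and ward in ('SURG', 'ER') → 10
patient=Wes: age < 87 → 4
patient=Xiu: age < 14 and ward <> 'ICU' → -2
patient=Zane: age < 14 and ward <> 'ICU' → -6

2, -2, 2, 5, -2, 5, -6, 5, 4, 1, 10, 4, -2, -6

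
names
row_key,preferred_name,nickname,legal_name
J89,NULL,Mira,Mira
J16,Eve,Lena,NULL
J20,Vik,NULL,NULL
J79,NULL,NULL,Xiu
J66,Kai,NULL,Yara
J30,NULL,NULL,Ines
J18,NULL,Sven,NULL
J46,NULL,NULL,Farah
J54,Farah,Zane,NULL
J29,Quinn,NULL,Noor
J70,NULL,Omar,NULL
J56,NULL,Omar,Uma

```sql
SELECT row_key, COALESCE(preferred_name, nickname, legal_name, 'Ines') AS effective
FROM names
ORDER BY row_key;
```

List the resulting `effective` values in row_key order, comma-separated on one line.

row_key=J16: preferred_name=Eve → Eve
row_key=J18: preferred_name=NULL, nickname=Sven → Sven
row_key=J20: preferred_name=Vik → Vik
row_key=J29: preferred_name=Quinn → Quinn
row_key=J30: preferred_name=NULL, nickname=NULL, legal_name=Ines → Ines
row_key=J46: preferred_name=NULL, nickname=NULL, legal_name=Farah → Farah
row_key=J54: preferred_name=Farah → Farah
row_key=J56: preferred_name=NULL, nickname=Omar → Omar
row_key=J66: preferred_name=Kai → Kai
row_key=J70: preferred_name=NULL, nickname=Omar → Omar
row_key=J79: preferred_name=NULL, nickname=NULL, legal_name=Xiu → Xiu
row_key=J89: preferred_name=NULL, nickname=Mira → Mira

Eve, Sven, Vik, Quinn, Ines, Farah, Farah, Omar, Kai, Omar, Xiu, Mira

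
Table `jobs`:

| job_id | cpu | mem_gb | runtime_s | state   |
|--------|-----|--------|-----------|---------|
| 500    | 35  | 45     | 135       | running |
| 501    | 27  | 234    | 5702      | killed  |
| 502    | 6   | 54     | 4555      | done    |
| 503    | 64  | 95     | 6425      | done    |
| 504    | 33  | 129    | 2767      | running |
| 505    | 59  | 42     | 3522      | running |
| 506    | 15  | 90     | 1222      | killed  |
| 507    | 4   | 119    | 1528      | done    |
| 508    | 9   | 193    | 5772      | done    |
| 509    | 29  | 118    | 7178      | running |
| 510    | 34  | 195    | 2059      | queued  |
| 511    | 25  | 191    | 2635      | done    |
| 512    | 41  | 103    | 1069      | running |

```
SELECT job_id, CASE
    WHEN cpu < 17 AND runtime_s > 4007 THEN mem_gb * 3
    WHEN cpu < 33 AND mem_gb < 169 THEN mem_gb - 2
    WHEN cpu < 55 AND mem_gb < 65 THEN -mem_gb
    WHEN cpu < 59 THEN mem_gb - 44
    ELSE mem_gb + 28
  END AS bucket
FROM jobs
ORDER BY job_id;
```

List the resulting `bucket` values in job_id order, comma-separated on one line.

job_id=500: cpu < 55 AND mem_gb < 65 → -45
job_id=501: cpu < 59 → 190
job_id=502: cpu < 17 AND runtime_s > 4007 → 162
job_id=503: ELSE → 123
job_id=504: cpu < 59 → 85
job_id=505: ELSE → 70
job_id=506: cpu < 33 AND mem_gb < 169 → 88
job_id=507: cpu < 33 AND mem_gb < 169 → 117
job_id=508: cpu < 17 AND runtime_s > 4007 → 579
job_id=509: cpu < 33 AND mem_gb < 169 → 116
job_id=510: cpu < 59 → 151
job_id=511: cpu < 59 → 147
job_id=512: cpu < 59 → 59

-45, 190, 162, 123, 85, 70, 88, 117, 579, 116, 151, 147, 59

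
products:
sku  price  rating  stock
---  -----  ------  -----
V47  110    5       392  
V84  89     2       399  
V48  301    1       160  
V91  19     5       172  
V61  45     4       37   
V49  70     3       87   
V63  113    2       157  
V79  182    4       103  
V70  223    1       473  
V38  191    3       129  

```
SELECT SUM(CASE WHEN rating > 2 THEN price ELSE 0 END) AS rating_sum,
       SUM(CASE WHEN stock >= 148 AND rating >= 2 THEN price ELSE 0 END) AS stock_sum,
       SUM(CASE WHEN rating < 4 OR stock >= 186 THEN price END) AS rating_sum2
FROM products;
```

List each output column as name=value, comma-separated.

[rating_sum: rating > 2]
sku=V47: ✓ → 110
sku=V84: ✗
sku=V48: ✗
sku=V91: ✓ → 19
sku=V61: ✓ → 45
sku=V49: ✓ → 70
sku=V63: ✗
sku=V79: ✓ → 182
sku=V70: ✗
sku=V38: ✓ → 191
rating_sum = 110 + 19 + 45 + 70 + 182 + 191 = 617
—
[stock_sum: stock >= 148 AND rating >= 2]
sku=V47: ✓ → 110
sku=V84: ✓ → 89
sku=V48: ✗
sku=V91: ✓ → 19
sku=V61: ✗
sku=V49: ✗
sku=V63: ✓ → 113
sku=V79: ✗
sku=V70: ✗
sku=V38: ✗
stock_sum = 110 + 89 + 19 + 113 = 331
—
[rating_sum2: rating < 4 OR stock >= 186]
sku=V47: ✓ → 110
sku=V84: ✓ → 89
sku=V48: ✓ → 301
sku=V91: ✗
sku=V61: ✗
sku=V49: ✓ → 70
sku=V63: ✓ → 113
sku=V79: ✗
sku=V70: ✓ → 223
sku=V38: ✓ → 191
rating_sum2 = 110 + 89 + 301 + 70 + 113 + 223 + 191 = 1097

rating_sum=617, stock_sum=331, rating_sum2=1097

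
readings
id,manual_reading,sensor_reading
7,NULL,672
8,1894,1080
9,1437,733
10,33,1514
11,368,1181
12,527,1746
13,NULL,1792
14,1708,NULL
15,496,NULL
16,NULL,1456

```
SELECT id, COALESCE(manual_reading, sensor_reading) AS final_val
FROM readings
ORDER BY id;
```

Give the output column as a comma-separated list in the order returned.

672, 1894, 1437, 33, 368, 527, 1792, 1708, 496, 1456

id=7: manual_reading=NULL, sensor_reading=672 → 672
id=8: manual_reading=1894 → 1894
id=9: manual_reading=1437 → 1437
id=10: manual_reading=33 → 33
id=11: manual_reading=368 → 368
id=12: manual_reading=527 → 527
id=13: manual_reading=NULL, sensor_reading=1792 → 1792
id=14: manual_reading=1708 → 1708
id=15: manual_reading=496 → 496
id=16: manual_reading=NULL, sensor_reading=1456 → 1456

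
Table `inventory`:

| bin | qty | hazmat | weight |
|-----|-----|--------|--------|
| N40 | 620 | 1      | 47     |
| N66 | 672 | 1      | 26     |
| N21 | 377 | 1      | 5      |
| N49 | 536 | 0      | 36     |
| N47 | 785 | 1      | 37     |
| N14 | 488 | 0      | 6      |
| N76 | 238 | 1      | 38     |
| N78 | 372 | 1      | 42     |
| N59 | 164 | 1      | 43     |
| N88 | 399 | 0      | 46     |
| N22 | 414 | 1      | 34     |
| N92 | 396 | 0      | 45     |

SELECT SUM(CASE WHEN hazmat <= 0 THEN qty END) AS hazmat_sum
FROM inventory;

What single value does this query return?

bin=N40: ✗
bin=N66: ✗
bin=N21: ✗
bin=N49: ✓ → 536
bin=N47: ✗
bin=N14: ✓ → 488
bin=N76: ✗
bin=N78: ✗
bin=N59: ✗
bin=N88: ✓ → 399
bin=N22: ✗
bin=N92: ✓ → 396
hazmat_sum = 536 + 488 + 399 + 396 = 1819

1819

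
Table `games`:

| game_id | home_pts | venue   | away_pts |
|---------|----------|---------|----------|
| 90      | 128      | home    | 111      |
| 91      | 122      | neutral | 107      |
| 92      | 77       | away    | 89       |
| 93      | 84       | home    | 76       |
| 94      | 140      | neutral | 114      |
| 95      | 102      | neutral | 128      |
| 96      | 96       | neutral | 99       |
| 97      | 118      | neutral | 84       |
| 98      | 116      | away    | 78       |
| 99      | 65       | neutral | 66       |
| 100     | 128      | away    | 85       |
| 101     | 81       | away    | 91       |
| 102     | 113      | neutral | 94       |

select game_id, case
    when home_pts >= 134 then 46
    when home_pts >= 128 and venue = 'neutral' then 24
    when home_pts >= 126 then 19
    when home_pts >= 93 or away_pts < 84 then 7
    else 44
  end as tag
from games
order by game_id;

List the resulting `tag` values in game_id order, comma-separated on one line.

game_id=90: home_pts >= 126 → 19
game_id=91: home_pts >= 93 or away_pts < 84 → 7
game_id=92: ELSE → 44
game_id=93: home_pts >= 93 or away_pts < 84 → 7
game_id=94: home_pts >= 134 → 46
game_id=95: home_pts >= 93 or away_pts < 84 → 7
game_id=96: home_pts >= 93 or away_pts < 84 → 7
game_id=97: home_pts >= 93 or away_pts < 84 → 7
game_id=98: home_pts >= 93 or away_pts < 84 → 7
game_id=99: home_pts >= 93 or away_pts < 84 → 7
game_id=100: home_pts >= 126 → 19
game_id=101: ELSE → 44
game_id=102: home_pts >= 93 or away_pts < 84 → 7

19, 7, 44, 7, 46, 7, 7, 7, 7, 7, 19, 44, 7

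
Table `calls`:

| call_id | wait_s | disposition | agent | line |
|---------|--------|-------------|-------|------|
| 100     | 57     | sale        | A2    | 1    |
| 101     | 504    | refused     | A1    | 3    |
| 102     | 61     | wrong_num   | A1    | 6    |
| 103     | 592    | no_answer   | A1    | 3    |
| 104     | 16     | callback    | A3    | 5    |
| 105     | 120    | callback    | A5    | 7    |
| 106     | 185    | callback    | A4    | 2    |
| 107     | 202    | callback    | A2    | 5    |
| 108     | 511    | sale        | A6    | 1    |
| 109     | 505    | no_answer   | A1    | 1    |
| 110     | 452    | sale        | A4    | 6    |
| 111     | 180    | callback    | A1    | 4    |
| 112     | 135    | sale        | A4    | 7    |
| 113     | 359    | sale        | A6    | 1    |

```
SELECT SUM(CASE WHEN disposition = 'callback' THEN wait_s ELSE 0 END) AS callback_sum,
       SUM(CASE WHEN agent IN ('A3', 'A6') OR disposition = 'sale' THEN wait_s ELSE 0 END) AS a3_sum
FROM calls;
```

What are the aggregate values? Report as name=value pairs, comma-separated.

[callback_sum: disposition = 'callback']
call_id=100: ✗
call_id=101: ✗
call_id=102: ✗
call_id=103: ✗
call_id=104: ✓ → 16
call_id=105: ✓ → 120
call_id=106: ✓ → 185
call_id=107: ✓ → 202
call_id=108: ✗
call_id=109: ✗
call_id=110: ✗
call_id=111: ✓ → 180
call_id=112: ✗
call_id=113: ✗
callback_sum = 16 + 120 + 185 + 202 + 180 = 703
—
[a3_sum: agent IN ('A3', 'A6') OR disposition = 'sale']
call_id=100: ✓ → 57
call_id=101: ✗
call_id=102: ✗
call_id=103: ✗
call_id=104: ✓ → 16
call_id=105: ✗
call_id=106: ✗
call_id=107: ✗
call_id=108: ✓ → 511
call_id=109: ✗
call_id=110: ✓ → 452
call_id=111: ✗
call_id=112: ✓ → 135
call_id=113: ✓ → 359
a3_sum = 57 + 16 + 511 + 452 + 135 + 359 = 1530

callback_sum=703, a3_sum=1530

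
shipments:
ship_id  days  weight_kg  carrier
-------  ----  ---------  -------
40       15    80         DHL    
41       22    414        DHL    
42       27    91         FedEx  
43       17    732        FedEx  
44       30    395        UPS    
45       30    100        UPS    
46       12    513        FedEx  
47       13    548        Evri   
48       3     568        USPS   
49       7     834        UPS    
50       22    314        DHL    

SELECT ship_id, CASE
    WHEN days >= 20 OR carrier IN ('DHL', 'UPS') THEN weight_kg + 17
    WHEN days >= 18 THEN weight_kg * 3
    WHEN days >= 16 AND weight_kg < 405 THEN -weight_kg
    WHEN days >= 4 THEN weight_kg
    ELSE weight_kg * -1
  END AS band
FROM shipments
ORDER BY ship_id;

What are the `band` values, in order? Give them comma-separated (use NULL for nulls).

97, 431, 108, 732, 412, 117, 513, 548, -568, 851, 331

ship_id=40: days >= 20 OR carrier IN ('DHL', 'UPS') → 97
ship_id=41: days >= 20 OR carrier IN ('DHL', 'UPS') → 431
ship_id=42: days >= 20 OR carrier IN ('DHL', 'UPS') → 108
ship_id=43: days >= 4 → 732
ship_id=44: days >= 20 OR carrier IN ('DHL', 'UPS') → 412
ship_id=45: days >= 20 OR carrier IN ('DHL', 'UPS') → 117
ship_id=46: days >= 4 → 513
ship_id=47: days >= 4 → 548
ship_id=48: ELSE → -568
ship_id=49: days >= 20 OR carrier IN ('DHL', 'UPS') → 851
ship_id=50: days >= 20 OR carrier IN ('DHL', 'UPS') → 331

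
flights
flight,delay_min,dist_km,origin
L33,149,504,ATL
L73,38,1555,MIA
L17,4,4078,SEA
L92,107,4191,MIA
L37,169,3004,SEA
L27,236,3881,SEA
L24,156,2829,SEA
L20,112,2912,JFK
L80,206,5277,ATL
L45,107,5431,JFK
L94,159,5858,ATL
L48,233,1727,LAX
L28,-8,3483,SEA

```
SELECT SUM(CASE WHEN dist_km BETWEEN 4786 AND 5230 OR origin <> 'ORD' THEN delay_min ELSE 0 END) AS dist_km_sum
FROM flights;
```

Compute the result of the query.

1668

flight=L33: ✓ → 149
flight=L73: ✓ → 38
flight=L17: ✓ → 4
flight=L92: ✓ → 107
flight=L37: ✓ → 169
flight=L27: ✓ → 236
flight=L24: ✓ → 156
flight=L20: ✓ → 112
flight=L80: ✓ → 206
flight=L45: ✓ → 107
flight=L94: ✓ → 159
flight=L48: ✓ → 233
flight=L28: ✓ → -8
dist_km_sum = 149 + 38 + 4 + 107 + 169 + 236 + 156 + 112 + 206 + 107 + 159 + 233 + -8 = 1668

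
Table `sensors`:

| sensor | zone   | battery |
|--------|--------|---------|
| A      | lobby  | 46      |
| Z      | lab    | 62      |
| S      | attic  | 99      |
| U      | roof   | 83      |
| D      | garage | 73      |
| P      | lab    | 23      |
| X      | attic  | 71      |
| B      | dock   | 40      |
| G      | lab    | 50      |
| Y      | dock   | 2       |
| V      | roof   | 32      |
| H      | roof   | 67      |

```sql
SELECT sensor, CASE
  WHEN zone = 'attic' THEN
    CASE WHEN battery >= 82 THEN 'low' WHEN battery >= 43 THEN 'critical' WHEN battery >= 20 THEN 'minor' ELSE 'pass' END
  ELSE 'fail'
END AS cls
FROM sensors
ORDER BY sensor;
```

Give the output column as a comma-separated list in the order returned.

sensor=A: zone='lobby' → outer ELSE → fail
sensor=B: zone='dock' → outer ELSE → fail
sensor=D: zone='garage' → outer ELSE → fail
sensor=G: zone='lab' → outer ELSE → fail
sensor=H: zone='roof' → outer ELSE → fail
sensor=P: zone='lab' → outer ELSE → fail
sensor=S: zone='attic' → inner[battery >= 82] → low
sensor=U: zone='roof' → outer ELSE → fail
sensor=V: zone='roof' → outer ELSE → fail
sensor=X: zone='attic' → inner[battery >= 43] → critical
sensor=Y: zone='dock' → outer ELSE → fail
sensor=Z: zone='lab' → outer ELSE → fail

fail, fail, fail, fail, fail, fail, low, fail, fail, critical, fail, fail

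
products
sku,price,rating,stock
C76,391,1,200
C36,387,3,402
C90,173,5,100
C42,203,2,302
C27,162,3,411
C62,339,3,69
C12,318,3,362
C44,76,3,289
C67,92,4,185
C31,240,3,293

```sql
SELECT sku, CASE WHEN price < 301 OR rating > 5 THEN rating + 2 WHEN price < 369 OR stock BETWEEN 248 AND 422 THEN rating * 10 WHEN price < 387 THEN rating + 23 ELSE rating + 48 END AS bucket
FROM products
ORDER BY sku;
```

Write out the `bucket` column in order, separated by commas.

30, 5, 5, 30, 4, 5, 30, 6, 49, 7

sku=C12: price < 369 OR stock BETWEEN 248 AND 422 → 30
sku=C27: price < 301 OR rating > 5 → 5
sku=C31: price < 301 OR rating > 5 → 5
sku=C36: price < 369 OR stock BETWEEN 248 AND 422 → 30
sku=C42: price < 301 OR rating > 5 → 4
sku=C44: price < 301 OR rating > 5 → 5
sku=C62: price < 369 OR stock BETWEEN 248 AND 422 → 30
sku=C67: price < 301 OR rating > 5 → 6
sku=C76: ELSE → 49
sku=C90: price < 301 OR rating > 5 → 7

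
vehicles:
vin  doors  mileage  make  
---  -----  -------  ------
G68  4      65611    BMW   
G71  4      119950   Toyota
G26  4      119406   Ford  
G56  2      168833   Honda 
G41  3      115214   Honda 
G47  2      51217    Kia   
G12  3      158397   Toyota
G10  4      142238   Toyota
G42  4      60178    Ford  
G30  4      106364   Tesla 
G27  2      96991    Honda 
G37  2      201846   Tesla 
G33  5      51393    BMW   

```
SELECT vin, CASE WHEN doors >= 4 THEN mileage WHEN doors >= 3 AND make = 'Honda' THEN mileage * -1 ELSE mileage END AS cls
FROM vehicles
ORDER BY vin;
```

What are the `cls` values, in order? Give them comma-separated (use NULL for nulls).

142238, 158397, 119406, 96991, 106364, 51393, 201846, -115214, 60178, 51217, 168833, 65611, 119950

vin=G10: doors >= 4 → 142238
vin=G12: ELSE → 158397
vin=G26: doors >= 4 → 119406
vin=G27: ELSE → 96991
vin=G30: doors >= 4 → 106364
vin=G33: doors >= 4 → 51393
vin=G37: ELSE → 201846
vin=G41: doors >= 3 AND make = 'Honda' → -115214
vin=G42: doors >= 4 → 60178
vin=G47: ELSE → 51217
vin=G56: ELSE → 168833
vin=G68: doors >= 4 → 65611
vin=G71: doors >= 4 → 119950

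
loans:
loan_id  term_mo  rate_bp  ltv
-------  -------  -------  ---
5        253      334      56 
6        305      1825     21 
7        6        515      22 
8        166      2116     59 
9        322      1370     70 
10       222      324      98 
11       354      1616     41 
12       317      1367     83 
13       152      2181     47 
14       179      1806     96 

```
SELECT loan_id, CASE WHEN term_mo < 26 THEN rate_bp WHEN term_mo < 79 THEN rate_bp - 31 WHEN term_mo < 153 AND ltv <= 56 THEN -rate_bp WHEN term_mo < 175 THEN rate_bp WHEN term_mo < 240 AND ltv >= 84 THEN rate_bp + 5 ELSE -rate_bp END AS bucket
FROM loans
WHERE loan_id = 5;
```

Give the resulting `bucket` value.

loan_id = 5: term_mo=253, rate_bp=334, ltv=56.
term_mo < 26 → false
term_mo < 79 → false
term_mo < 153 AND ltv <= 56 → false
term_mo < 175 → false
term_mo < 240 AND ltv >= 84 → false
No prior WHEN matched → ELSE → -334

-334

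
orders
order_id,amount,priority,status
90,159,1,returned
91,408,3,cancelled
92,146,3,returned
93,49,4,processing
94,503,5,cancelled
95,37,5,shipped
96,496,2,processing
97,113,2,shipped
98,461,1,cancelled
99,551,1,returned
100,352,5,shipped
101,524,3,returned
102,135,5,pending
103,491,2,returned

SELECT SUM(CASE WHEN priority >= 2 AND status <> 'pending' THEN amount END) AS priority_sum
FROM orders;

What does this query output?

order_id=90: ✗
order_id=91: ✓ → 408
order_id=92: ✓ → 146
order_id=93: ✓ → 49
order_id=94: ✓ → 503
order_id=95: ✓ → 37
order_id=96: ✓ → 496
order_id=97: ✓ → 113
order_id=98: ✗
order_id=99: ✗
order_id=100: ✓ → 352
order_id=101: ✓ → 524
order_id=102: ✗
order_id=103: ✓ → 491
priority_sum = 408 + 146 + 49 + 503 + 37 + 496 + 113 + 352 + 524 + 491 = 3119

3119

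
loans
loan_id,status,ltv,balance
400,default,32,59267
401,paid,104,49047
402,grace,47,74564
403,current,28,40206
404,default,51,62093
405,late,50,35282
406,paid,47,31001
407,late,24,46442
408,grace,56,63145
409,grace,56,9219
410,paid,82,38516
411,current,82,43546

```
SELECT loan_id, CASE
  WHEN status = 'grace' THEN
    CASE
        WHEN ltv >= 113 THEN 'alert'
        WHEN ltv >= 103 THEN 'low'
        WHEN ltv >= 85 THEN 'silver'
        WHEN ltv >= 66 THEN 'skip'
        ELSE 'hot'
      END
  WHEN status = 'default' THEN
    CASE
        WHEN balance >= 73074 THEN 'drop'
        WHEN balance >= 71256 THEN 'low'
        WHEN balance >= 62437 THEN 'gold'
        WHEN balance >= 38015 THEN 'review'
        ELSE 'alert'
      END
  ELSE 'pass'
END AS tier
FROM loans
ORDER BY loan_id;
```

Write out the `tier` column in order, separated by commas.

review, pass, hot, pass, review, pass, pass, pass, hot, hot, pass, pass

loan_id=400: status='default' → inner[balance >= 38015] → review
loan_id=401: status='paid' → outer ELSE → pass
loan_id=402: status='grace' → inner[ELSE] → hot
loan_id=403: status='current' → outer ELSE → pass
loan_id=404: status='default' → inner[balance >= 38015] → review
loan_id=405: status='late' → outer ELSE → pass
loan_id=406: status='paid' → outer ELSE → pass
loan_id=407: status='late' → outer ELSE → pass
loan_id=408: status='grace' → inner[ELSE] → hot
loan_id=409: status='grace' → inner[ELSE] → hot
loan_id=410: status='paid' → outer ELSE → pass
loan_id=411: status='current' → outer ELSE → pass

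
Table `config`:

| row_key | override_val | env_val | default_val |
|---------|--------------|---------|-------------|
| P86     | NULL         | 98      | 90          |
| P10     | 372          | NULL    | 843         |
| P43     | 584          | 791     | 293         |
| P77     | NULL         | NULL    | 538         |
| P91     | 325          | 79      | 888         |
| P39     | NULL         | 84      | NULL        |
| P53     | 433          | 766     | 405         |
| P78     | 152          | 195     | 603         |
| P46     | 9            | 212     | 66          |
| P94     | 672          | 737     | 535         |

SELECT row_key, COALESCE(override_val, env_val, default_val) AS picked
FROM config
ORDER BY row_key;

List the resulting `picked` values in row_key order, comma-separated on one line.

row_key=P10: override_val=372 → 372
row_key=P39: override_val=NULL, env_val=84 → 84
row_key=P43: override_val=584 → 584
row_key=P46: override_val=9 → 9
row_key=P53: override_val=433 → 433
row_key=P77: override_val=NULL, env_val=NULL, default_val=538 → 538
row_key=P78: override_val=152 → 152
row_key=P86: override_val=NULL, env_val=98 → 98
row_key=P91: override_val=325 → 325
row_key=P94: override_val=672 → 672

372, 84, 584, 9, 433, 538, 152, 98, 325, 672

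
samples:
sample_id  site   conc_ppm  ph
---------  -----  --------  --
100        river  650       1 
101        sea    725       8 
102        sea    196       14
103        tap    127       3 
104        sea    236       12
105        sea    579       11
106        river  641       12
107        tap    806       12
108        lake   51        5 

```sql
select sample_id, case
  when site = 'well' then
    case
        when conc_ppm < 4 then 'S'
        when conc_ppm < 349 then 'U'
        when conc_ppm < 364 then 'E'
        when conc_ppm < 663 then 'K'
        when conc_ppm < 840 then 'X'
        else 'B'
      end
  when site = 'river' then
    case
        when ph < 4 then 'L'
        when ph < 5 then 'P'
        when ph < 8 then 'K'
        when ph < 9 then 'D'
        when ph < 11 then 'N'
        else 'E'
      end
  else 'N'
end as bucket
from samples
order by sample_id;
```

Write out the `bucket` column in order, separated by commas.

sample_id=100: site='river' → inner[ph < 4] → L
sample_id=101: site='sea' → outer ELSE → N
sample_id=102: site='sea' → outer ELSE → N
sample_id=103: site='tap' → outer ELSE → N
sample_id=104: site='sea' → outer ELSE → N
sample_id=105: site='sea' → outer ELSE → N
sample_id=106: site='river' → inner[ELSE] → E
sample_id=107: site='tap' → outer ELSE → N
sample_id=108: site='lake' → outer ELSE → N

L, N, N, N, N, N, E, N, N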